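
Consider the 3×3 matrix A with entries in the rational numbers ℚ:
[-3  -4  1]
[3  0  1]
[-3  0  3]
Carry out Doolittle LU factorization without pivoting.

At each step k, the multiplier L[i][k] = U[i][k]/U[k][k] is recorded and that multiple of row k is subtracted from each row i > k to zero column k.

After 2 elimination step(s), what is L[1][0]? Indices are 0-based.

L[1][0] = -1

Step 1: pivot at (0,0) is -3.
  row1 ← row1 − (-1)·row0  ⇒  L[1][0]=-1, U row1=(0, -4, 2)
  row2 ← row2 − (1)·row0  ⇒  L[2][0]=1, U row2=(0, 4, 2)
Step 2: pivot at (1,1) is -4.
  row2 ← row2 − (-1)·row1  ⇒  L[2][1]=-1, U row2=(0, 0, 4)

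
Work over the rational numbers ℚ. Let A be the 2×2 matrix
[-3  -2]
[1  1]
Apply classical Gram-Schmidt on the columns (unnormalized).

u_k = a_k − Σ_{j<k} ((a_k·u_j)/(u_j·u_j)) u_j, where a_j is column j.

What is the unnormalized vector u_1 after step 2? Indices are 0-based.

u_1 = (1/10, 3/10)

Step 1: u_0 = a_0 = (-3, 1).
Step 2: u_1 = a_1 − (7/10)·u_0 = (1/10, 3/10).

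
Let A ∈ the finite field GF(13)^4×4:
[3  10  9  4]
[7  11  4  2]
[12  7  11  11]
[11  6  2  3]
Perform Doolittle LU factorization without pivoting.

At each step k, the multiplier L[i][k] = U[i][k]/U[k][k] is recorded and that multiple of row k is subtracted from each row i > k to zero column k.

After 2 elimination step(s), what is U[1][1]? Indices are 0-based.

U[1][1] = 5

[col 0] pivot 3
  R1 -= 11*R0 → (0, 5, 9, 10)  (L[1][0] := 11)
  R2 -= 4*R0 → (0, 6, 1, 8)  (L[2][0] := 4)
  R3 -= 8*R0 → (0, 4, 8, 10)  (L[3][0] := 8)
[col 1] pivot 5
  R2 -= 9*R1 → (0, 0, 11, 9)  (L[2][1] := 9)
  R3 -= 6*R1 → (0, 0, 6, 2)  (L[3][1] := 6)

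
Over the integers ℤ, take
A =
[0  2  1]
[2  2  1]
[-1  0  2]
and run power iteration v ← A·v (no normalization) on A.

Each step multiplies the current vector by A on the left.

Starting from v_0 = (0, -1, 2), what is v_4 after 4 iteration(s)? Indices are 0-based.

v_4 = (60, 92, 8)

v_0 = (0, -1, 2).
v_1 = A·v_0 = (0, 0, 4).
v_2 = A·v_1 = (4, 4, 8).
v_3 = A·v_2 = (16, 24, 12).
v_4 = A·v_3 = (60, 92, 8).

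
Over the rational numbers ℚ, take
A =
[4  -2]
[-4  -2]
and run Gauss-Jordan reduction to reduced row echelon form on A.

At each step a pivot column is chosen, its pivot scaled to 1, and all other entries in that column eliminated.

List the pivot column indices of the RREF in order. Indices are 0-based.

step 1: normalize row 0 (÷4) = (1, -1/2)
  row 1: subtract -4×row0 = (0, -4)
step 2: normalize row 1 (÷-4) = (0, 1)
  row 0: subtract -1/2×row1 = (1, 0)

pivot columns: 0, 1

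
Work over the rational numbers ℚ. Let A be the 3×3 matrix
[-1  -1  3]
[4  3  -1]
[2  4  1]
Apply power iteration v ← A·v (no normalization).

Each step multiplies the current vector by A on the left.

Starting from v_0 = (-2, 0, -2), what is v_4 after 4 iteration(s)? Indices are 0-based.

v_4 = (-342, -380, -634)

v_0 = (-2, 0, -2).
v_1 = A·v_0 = (-4, -6, -6).
v_2 = A·v_1 = (-8, -28, -38).
v_3 = A·v_2 = (-78, -78, -166).
v_4 = A·v_3 = (-342, -380, -634).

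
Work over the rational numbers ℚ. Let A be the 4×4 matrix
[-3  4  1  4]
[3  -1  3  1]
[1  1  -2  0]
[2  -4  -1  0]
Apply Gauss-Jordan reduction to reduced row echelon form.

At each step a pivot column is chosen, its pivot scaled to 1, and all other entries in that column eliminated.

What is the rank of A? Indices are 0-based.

pivot(0,0)=-3: scale R0 → (1, -4/3, -1/3, -4/3)
  clear (1,0): R1 −= (3)R0 → (0, 3, 4, 5)
  clear (2,0): R2 −= (1)R0 → (0, 7/3, -5/3, 4/3)
  clear (3,0): R3 −= (2)R0 → (0, -4/3, -1/3, 8/3)
pivot(1,1)=3: scale R1 → (0, 1, 4/3, 5/3)
  clear (0,1): R0 −= (-4/3)R1 → (1, 0, 13/9, 8/9)
  clear (2,1): R2 −= (7/3)R1 → (0, 0, -43/9, -23/9)
  clear (3,1): R3 −= (-4/3)R1 → (0, 0, 13/9, 44/9)
pivot(2,2)=-43/9: scale R2 → (0, 0, 1, 23/43)
  clear (0,2): R0 −= (13/9)R2 → (1, 0, 0, 5/43)
  clear (1,2): R1 −= (4/3)R2 → (0, 1, 0, 41/43)
  clear (3,2): R3 −= (13/9)R2 → (0, 0, 0, 177/43)
pivot(3,3)=177/43: scale R3 → (0, 0, 0, 1)
  clear (0,3): R0 −= (5/43)R3 → (1, 0, 0, 0)
  clear (1,3): R1 −= (41/43)R3 → (0, 1, 0, 0)
  clear (2,3): R2 −= (23/43)R3 → (0, 0, 1, 0)

rank = 4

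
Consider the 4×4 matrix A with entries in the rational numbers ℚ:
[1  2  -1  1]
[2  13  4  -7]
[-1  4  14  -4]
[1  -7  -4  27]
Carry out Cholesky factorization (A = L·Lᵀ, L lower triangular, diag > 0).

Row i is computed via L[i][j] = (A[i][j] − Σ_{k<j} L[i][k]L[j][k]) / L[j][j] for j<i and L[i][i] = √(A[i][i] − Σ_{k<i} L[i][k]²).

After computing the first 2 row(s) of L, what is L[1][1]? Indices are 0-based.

L[1][1] = 3

Step 1: L[0][0] = √(1) = 1.
  L[1][0] = (2) / L[0][0] = 2.
Step 2: L[1][1] = √(9) = 3.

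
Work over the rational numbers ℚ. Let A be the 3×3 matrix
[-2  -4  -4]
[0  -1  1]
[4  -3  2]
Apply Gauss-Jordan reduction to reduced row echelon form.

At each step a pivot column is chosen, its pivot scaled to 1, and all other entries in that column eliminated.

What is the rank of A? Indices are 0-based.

rank = 3

step 1: normalize row 0 (÷-2) = (1, 2, 2)
  row 2: subtract 4×row0 = (0, -11, -6)
step 2: normalize row 1 (÷-1) = (0, 1, -1)
  row 0: subtract 2×row1 = (1, 0, 4)
  row 2: subtract -11×row1 = (0, 0, -17)
step 3: normalize row 2 (÷-17) = (0, 0, 1)
  row 0: subtract 4×row2 = (1, 0, 0)
  row 1: subtract -1×row2 = (0, 1, 0)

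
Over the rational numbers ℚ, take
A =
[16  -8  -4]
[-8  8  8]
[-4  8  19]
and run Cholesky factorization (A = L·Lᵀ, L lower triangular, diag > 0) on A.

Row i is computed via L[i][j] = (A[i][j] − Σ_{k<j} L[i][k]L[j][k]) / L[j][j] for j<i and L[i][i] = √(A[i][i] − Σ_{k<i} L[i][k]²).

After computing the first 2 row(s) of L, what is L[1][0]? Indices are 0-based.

L[1][0] = -2

Step 1: L[0][0] = √(16) = 4.
  L[1][0] = (-8) / L[0][0] = -2.
Step 2: L[1][1] = √(4) = 2.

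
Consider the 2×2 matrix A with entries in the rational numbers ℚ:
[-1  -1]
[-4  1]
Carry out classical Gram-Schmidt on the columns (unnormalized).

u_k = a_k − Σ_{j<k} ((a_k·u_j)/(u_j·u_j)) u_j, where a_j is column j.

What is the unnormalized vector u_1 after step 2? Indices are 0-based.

u_1 = (-20/17, 5/17)

Step 1: u_0 = a_0 = (-1, -4).
Step 2: u_1 = a_1 − (-3/17)·u_0 = (-20/17, 5/17).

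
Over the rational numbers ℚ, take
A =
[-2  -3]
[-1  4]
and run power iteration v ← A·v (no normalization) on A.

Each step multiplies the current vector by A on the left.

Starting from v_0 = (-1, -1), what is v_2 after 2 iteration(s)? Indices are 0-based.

v_2 = (-1, -17)

v_0 = (-1, -1).
v_1 = A·v_0 = (5, -3).
v_2 = A·v_1 = (-1, -17).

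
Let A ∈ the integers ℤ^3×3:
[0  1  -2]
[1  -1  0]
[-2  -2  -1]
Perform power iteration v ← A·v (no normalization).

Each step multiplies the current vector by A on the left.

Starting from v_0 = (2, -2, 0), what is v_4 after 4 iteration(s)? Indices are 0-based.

v_4 = (-6, -8, -32)

v_0 = (2, -2, 0).
v_1 = A·v_0 = (-2, 4, 0).
v_2 = A·v_1 = (4, -6, -4).
v_3 = A·v_2 = (2, 10, 8).
v_4 = A·v_3 = (-6, -8, -32).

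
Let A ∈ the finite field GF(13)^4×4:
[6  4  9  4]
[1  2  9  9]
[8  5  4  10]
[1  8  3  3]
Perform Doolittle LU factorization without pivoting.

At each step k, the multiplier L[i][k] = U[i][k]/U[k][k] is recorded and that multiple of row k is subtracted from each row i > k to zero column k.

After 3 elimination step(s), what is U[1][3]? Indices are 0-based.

Step 1: pivot at (0,0) is 6.
  row1 ← row1 − (11)·row0  ⇒  L[1][0]=11, U row1=(0, 10, 1, 4)
  row2 ← row2 − (10)·row0  ⇒  L[2][0]=10, U row2=(0, 4, 5, 9)
  row3 ← row3 − (11)·row0  ⇒  L[3][0]=11, U row3=(0, 3, 8, 11)
Step 2: pivot at (1,1) is 10.
  row2 ← row2 − (3)·row1  ⇒  L[2][1]=3, U row2=(0, 0, 2, 10)
  row3 ← row3 − (12)·row1  ⇒  L[3][1]=12, U row3=(0, 0, 9, 2)
Step 3: pivot at (2,2) is 2.
  row3 ← row3 − (11)·row2  ⇒  L[3][2]=11, U row3=(0, 0, 0, 9)

U[1][3] = 4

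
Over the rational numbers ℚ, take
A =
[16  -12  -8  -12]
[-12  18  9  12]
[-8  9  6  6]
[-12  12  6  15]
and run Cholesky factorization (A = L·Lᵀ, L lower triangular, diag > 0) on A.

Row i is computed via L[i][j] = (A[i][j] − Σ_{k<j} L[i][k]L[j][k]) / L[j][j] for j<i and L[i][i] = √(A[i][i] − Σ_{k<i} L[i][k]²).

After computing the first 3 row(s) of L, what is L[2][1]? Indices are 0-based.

L[2][1] = 1

Step 1: L[0][0] = √(16) = 4.
  L[1][0] = (-12) / L[0][0] = -3.
Step 2: L[1][1] = √(9) = 3.
  L[2][0] = (-8) / L[0][0] = -2.
  L[2][1] = (3) / L[1][1] = 1.
Step 3: L[2][2] = √(1) = 1.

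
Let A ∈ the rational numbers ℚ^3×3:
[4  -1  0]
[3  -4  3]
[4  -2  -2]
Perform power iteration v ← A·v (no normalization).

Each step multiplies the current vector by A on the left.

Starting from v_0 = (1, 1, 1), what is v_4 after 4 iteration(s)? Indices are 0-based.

v_4 = (106, -17, 12)

v_0 = (1, 1, 1).
v_1 = A·v_0 = (3, 2, 0).
v_2 = A·v_1 = (10, 1, 8).
v_3 = A·v_2 = (39, 50, 22).
v_4 = A·v_3 = (106, -17, 12).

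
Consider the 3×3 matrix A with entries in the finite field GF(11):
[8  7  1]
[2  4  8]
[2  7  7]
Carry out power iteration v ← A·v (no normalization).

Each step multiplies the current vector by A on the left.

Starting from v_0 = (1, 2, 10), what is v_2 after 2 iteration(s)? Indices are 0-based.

v_2 = (4, 1, 9)

v_0 = (1, 2, 10).
v_1 = A·v_0 = (10, 2, 9).
v_2 = A·v_1 = (4, 1, 9).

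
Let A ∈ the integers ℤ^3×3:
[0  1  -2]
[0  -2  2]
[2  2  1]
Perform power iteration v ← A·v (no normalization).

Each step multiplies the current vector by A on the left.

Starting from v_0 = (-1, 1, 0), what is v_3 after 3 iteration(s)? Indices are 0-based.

v_0 = (-1, 1, 0).
v_1 = A·v_0 = (1, -2, 0).
v_2 = A·v_1 = (-2, 4, -2).
v_3 = A·v_2 = (8, -12, 2).

v_3 = (8, -12, 2)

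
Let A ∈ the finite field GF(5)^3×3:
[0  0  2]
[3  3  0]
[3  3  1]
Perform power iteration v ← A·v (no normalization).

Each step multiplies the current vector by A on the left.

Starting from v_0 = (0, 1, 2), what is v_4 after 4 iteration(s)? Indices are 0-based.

v_4 = (3, 0, 4)

v_0 = (0, 1, 2).
v_1 = A·v_0 = (4, 3, 0).
v_2 = A·v_1 = (0, 1, 1).
v_3 = A·v_2 = (2, 3, 4).
v_4 = A·v_3 = (3, 0, 4).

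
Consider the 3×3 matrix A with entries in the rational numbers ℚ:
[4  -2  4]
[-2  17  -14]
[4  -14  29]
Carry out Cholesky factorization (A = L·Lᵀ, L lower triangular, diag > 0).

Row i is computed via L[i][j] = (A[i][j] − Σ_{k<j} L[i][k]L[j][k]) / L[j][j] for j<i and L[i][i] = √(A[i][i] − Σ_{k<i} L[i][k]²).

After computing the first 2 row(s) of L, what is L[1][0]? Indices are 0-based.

Step 1: L[0][0] = √(4) = 2.
  L[1][0] = (-2) / L[0][0] = -1.
Step 2: L[1][1] = √(16) = 4.

L[1][0] = -1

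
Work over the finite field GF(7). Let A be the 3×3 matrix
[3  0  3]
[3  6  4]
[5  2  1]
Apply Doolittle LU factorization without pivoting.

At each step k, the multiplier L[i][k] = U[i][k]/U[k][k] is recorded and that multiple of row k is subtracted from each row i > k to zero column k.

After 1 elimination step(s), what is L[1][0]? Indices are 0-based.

k=0: U[0][0]=3
  eliminate (1,0): mult=1, new row 1: (0, 6, 1); set L[1][0]=1
  eliminate (2,0): mult=4, new row 2: (0, 2, 3); set L[2][0]=4

L[1][0] = 1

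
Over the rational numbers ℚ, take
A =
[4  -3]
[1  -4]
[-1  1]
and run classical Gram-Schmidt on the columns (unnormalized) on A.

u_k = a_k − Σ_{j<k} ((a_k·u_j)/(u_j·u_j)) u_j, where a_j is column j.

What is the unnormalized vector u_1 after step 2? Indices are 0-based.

u_1 = (7/9, -55/18, 1/18)

Step 1: u_0 = a_0 = (4, 1, -1).
Step 2: u_1 = a_1 − (-17/18)·u_0 = (7/9, -55/18, 1/18).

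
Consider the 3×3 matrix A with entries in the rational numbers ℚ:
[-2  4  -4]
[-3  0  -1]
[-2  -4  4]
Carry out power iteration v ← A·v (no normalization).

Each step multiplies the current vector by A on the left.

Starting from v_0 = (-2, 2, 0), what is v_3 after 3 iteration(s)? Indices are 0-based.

v_0 = (-2, 2, 0).
v_1 = A·v_0 = (12, 6, -4).
v_2 = A·v_1 = (16, -32, -64).
v_3 = A·v_2 = (96, 16, -160).

v_3 = (96, 16, -160)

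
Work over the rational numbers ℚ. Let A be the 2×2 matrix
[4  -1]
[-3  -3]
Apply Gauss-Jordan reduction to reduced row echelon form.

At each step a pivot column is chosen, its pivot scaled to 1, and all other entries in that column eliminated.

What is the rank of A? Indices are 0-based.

pivot(0,0)=4: scale R0 → (1, -1/4)
  clear (1,0): R1 −= (-3)R0 → (0, -15/4)
pivot(1,1)=-15/4: scale R1 → (0, 1)
  clear (0,1): R0 −= (-1/4)R1 → (1, 0)

rank = 2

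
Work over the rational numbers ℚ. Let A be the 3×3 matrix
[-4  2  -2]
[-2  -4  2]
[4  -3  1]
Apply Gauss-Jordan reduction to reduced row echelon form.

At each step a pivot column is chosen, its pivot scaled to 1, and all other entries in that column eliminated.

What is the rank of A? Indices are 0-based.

rank = 3

[1] R0 /= -4  ⇒  (1, -1/2, 1/2)
     R1 -= -2·R0  ⇒  (0, -5, 3)
     R2 -= 4·R0  ⇒  (0, -1, -1)
[2] R1 /= -5  ⇒  (0, 1, -3/5)
     R0 -= -1/2·R1  ⇒  (1, 0, 1/5)
     R2 -= -1·R1  ⇒  (0, 0, -8/5)
[3] R2 /= -8/5  ⇒  (0, 0, 1)
     R0 -= 1/5·R2  ⇒  (1, 0, 0)
     R1 -= -3/5·R2  ⇒  (0, 1, 0)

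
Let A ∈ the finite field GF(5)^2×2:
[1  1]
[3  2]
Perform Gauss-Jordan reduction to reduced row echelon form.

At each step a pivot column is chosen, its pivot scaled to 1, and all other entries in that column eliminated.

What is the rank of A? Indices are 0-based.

step 1: normalize row 0 (÷1) = (1, 1)
  row 1: subtract 3×row0 = (0, 4)
step 2: normalize row 1 (÷4) = (0, 1)
  row 0: subtract 1×row1 = (1, 0)

rank = 2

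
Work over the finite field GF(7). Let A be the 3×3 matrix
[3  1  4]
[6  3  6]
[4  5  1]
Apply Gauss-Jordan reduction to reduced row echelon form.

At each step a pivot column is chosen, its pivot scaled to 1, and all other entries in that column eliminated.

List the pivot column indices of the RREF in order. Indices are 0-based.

pivot columns: 0, 1, 2

[1] R0 /= 3  ⇒  (1, 5, 6)
     R1 -= 6·R0  ⇒  (0, 1, 5)
     R2 -= 4·R0  ⇒  (0, 6, 5)
[2] R1 /= 1  ⇒  (0, 1, 5)
     R0 -= 5·R1  ⇒  (1, 0, 2)
     R2 -= 6·R1  ⇒  (0, 0, 3)
[3] R2 /= 3  ⇒  (0, 0, 1)
     R0 -= 2·R2  ⇒  (1, 0, 0)
     R1 -= 5·R2  ⇒  (0, 1, 0)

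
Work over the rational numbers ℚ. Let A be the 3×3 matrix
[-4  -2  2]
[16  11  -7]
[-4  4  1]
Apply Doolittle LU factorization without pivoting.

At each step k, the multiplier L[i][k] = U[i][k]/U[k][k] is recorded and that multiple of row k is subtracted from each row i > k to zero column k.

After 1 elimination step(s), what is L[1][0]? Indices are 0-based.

[col 0] pivot -4
  R1 -= -4*R0 → (0, 3, 1)  (L[1][0] := -4)
  R2 -= 1*R0 → (0, 6, -1)  (L[2][0] := 1)

L[1][0] = -4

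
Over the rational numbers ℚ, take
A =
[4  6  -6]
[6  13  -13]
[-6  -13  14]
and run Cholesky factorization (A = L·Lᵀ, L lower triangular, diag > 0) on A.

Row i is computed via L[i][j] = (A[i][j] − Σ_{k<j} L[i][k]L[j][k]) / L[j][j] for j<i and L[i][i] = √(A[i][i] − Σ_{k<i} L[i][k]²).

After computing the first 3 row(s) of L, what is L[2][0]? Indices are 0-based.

Step 1: L[0][0] = √(4) = 2.
  L[1][0] = (6) / L[0][0] = 3.
Step 2: L[1][1] = √(4) = 2.
  L[2][0] = (-6) / L[0][0] = -3.
  L[2][1] = (-4) / L[1][1] = -2.
Step 3: L[2][2] = √(1) = 1.

L[2][0] = -3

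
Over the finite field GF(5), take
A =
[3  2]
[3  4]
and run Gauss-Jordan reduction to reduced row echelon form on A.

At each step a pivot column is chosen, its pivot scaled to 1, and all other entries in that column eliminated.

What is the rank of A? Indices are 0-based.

pivot(0,0)=3: scale R0 → (1, 4)
  clear (1,0): R1 −= (3)R0 → (0, 2)
pivot(1,1)=2: scale R1 → (0, 1)
  clear (0,1): R0 −= (4)R1 → (1, 0)

rank = 2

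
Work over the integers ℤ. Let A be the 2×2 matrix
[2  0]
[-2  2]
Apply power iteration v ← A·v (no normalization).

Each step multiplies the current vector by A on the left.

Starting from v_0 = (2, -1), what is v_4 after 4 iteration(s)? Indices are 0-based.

v_0 = (2, -1).
v_1 = A·v_0 = (4, -6).
v_2 = A·v_1 = (8, -20).
v_3 = A·v_2 = (16, -56).
v_4 = A·v_3 = (32, -144).

v_4 = (32, -144)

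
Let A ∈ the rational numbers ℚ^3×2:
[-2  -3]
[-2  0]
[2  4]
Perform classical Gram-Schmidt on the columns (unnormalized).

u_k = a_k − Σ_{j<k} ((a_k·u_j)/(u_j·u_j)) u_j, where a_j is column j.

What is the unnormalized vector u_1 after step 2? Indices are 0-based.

u_1 = (-2/3, 7/3, 5/3)

Step 1: u_0 = a_0 = (-2, -2, 2).
Step 2: u_1 = a_1 − (7/6)·u_0 = (-2/3, 7/3, 5/3).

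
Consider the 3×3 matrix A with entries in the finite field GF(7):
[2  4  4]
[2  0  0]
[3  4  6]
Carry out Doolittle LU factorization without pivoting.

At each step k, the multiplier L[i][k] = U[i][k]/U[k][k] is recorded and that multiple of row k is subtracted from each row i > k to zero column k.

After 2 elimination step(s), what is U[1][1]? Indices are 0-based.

U[1][1] = 3

k=0: U[0][0]=2
  eliminate (1,0): mult=1, new row 1: (0, 3, 3); set L[1][0]=1
  eliminate (2,0): mult=5, new row 2: (0, 5, 0); set L[2][0]=5
k=1: U[1][1]=3
  eliminate (2,1): mult=4, new row 2: (0, 0, 2); set L[2][1]=4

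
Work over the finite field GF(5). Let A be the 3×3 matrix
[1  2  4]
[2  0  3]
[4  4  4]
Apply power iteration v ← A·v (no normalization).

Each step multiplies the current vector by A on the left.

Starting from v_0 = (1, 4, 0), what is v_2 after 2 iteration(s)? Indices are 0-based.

v_2 = (3, 3, 4)

v_0 = (1, 4, 0).
v_1 = A·v_0 = (4, 2, 0).
v_2 = A·v_1 = (3, 3, 4).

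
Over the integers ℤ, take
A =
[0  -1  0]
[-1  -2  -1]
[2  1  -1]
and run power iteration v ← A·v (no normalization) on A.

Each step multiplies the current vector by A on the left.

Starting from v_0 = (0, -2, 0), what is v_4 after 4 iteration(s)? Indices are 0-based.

v_0 = (0, -2, 0).
v_1 = A·v_0 = (2, 4, -2).
v_2 = A·v_1 = (-4, -8, 10).
v_3 = A·v_2 = (8, 10, -26).
v_4 = A·v_3 = (-10, -2, 52).

v_4 = (-10, -2, 52)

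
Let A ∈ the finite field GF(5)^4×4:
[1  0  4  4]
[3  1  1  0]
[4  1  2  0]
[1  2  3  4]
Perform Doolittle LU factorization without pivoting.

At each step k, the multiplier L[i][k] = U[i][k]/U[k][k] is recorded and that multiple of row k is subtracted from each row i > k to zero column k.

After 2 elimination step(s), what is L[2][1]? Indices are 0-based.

Step 1: pivot at (0,0) is 1.
  row1 ← row1 − (3)·row0  ⇒  L[1][0]=3, U row1=(0, 1, 4, 3)
  row2 ← row2 − (4)·row0  ⇒  L[2][0]=4, U row2=(0, 1, 1, 4)
  row3 ← row3 − (1)·row0  ⇒  L[3][0]=1, U row3=(0, 2, 4, 0)
Step 2: pivot at (1,1) is 1.
  row2 ← row2 − (1)·row1  ⇒  L[2][1]=1, U row2=(0, 0, 2, 1)
  row3 ← row3 − (2)·row1  ⇒  L[3][1]=2, U row3=(0, 0, 1, 4)

L[2][1] = 1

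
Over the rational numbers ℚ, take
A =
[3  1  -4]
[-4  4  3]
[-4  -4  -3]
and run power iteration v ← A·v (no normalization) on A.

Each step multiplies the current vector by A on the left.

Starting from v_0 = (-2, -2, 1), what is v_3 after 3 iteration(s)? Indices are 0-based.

v_0 = (-2, -2, 1).
v_1 = A·v_0 = (-12, 3, 13).
v_2 = A·v_1 = (-85, 99, -3).
v_3 = A·v_2 = (-144, 727, -47).

v_3 = (-144, 727, -47)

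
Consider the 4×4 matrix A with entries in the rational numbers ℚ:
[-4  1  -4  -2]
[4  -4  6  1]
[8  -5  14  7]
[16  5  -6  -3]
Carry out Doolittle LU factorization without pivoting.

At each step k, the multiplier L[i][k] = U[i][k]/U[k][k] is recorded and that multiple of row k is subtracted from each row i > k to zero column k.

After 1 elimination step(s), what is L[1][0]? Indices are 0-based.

L[1][0] = -1

k=0: U[0][0]=-4
  eliminate (1,0): mult=-1, new row 1: (0, -3, 2, -1); set L[1][0]=-1
  eliminate (2,0): mult=-2, new row 2: (0, -3, 6, 3); set L[2][0]=-2
  eliminate (3,0): mult=-4, new row 3: (0, 9, -22, -11); set L[3][0]=-4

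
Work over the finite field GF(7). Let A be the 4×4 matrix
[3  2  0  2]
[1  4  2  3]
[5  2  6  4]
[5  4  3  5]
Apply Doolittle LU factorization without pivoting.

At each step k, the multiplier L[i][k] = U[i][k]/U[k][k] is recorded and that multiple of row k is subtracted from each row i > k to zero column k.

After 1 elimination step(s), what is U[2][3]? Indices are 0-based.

U[2][3] = 3

k=0: U[0][0]=3
  eliminate (1,0): mult=5, new row 1: (0, 1, 2, 0); set L[1][0]=5
  eliminate (2,0): mult=4, new row 2: (0, 1, 6, 3); set L[2][0]=4
  eliminate (3,0): mult=4, new row 3: (0, 3, 3, 4); set L[3][0]=4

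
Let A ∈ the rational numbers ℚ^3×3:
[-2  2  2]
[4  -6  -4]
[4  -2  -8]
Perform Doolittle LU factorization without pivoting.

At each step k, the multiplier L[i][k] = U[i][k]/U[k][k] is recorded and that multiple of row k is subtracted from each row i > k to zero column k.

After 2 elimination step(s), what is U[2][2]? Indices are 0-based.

[col 0] pivot -2
  R1 -= -2*R0 → (0, -2, 0)  (L[1][0] := -2)
  R2 -= -2*R0 → (0, 2, -4)  (L[2][0] := -2)
[col 1] pivot -2
  R2 -= -1*R1 → (0, 0, -4)  (L[2][1] := -1)

U[2][2] = -4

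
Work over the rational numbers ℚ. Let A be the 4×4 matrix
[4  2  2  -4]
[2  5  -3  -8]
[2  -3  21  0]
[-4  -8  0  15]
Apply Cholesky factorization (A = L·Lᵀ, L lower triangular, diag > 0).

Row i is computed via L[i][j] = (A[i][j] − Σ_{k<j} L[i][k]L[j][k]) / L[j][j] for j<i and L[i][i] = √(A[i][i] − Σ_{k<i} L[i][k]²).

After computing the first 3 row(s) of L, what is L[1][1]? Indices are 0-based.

Step 1: L[0][0] = √(4) = 2.
  L[1][0] = (2) / L[0][0] = 1.
Step 2: L[1][1] = √(4) = 2.
  L[2][0] = (2) / L[0][0] = 1.
  L[2][1] = (-4) / L[1][1] = -2.
Step 3: L[2][2] = √(16) = 4.

L[1][1] = 2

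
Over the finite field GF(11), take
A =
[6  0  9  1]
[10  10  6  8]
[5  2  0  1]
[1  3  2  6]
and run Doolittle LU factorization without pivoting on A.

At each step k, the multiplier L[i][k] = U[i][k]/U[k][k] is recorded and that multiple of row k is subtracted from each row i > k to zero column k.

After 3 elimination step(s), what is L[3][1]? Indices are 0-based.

[col 0] pivot 6
  R1 -= 9*R0 → (0, 10, 2, 10)  (L[1][0] := 9)
  R2 -= 10*R0 → (0, 2, 9, 2)  (L[2][0] := 10)
  R3 -= 2*R0 → (0, 3, 6, 4)  (L[3][0] := 2)
[col 1] pivot 10
  R2 -= 9*R1 → (0, 0, 2, 0)  (L[2][1] := 9)
  R3 -= 8*R1 → (0, 0, 1, 1)  (L[3][1] := 8)
[col 2] pivot 2
  R3 -= 6*R2 → (0, 0, 0, 1)  (L[3][2] := 6)

L[3][1] = 8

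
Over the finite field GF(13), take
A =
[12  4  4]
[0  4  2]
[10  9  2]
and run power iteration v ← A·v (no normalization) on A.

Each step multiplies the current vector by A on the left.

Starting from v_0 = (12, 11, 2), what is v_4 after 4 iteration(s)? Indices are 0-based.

v_0 = (12, 11, 2).
v_1 = A·v_0 = (1, 9, 2).
v_2 = A·v_1 = (4, 1, 4).
v_3 = A·v_2 = (3, 12, 5).
v_4 = A·v_3 = (0, 6, 5).

v_4 = (0, 6, 5)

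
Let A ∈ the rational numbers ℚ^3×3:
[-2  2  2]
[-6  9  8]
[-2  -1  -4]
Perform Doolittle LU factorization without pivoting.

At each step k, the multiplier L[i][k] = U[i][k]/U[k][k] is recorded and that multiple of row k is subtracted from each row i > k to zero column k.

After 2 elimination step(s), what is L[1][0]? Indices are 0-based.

Step 1: pivot at (0,0) is -2.
  row1 ← row1 − (3)·row0  ⇒  L[1][0]=3, U row1=(0, 3, 2)
  row2 ← row2 − (1)·row0  ⇒  L[2][0]=1, U row2=(0, -3, -6)
Step 2: pivot at (1,1) is 3.
  row2 ← row2 − (-1)·row1  ⇒  L[2][1]=-1, U row2=(0, 0, -4)

L[1][0] = 3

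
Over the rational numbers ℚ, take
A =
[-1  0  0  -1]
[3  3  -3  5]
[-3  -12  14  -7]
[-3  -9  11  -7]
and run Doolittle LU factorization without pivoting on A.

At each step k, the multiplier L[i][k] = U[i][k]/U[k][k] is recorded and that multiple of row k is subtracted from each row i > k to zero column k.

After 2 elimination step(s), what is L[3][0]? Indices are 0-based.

k=0: U[0][0]=-1
  eliminate (1,0): mult=-3, new row 1: (0, 3, -3, 2); set L[1][0]=-3
  eliminate (2,0): mult=3, new row 2: (0, -12, 14, -4); set L[2][0]=3
  eliminate (3,0): mult=3, new row 3: (0, -9, 11, -4); set L[3][0]=3
k=1: U[1][1]=3
  eliminate (2,1): mult=-4, new row 2: (0, 0, 2, 4); set L[2][1]=-4
  eliminate (3,1): mult=-3, new row 3: (0, 0, 2, 2); set L[3][1]=-3

L[3][0] = 3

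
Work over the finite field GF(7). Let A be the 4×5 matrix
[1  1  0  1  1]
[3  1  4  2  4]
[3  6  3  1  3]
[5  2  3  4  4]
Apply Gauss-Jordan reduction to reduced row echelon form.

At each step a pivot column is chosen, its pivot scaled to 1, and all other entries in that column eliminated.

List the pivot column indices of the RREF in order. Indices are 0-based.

step 1: normalize row 0 (÷1) = (1, 1, 0, 1, 1)
  row 1: subtract 3×row0 = (0, 5, 4, 6, 1)
  row 2: subtract 3×row0 = (0, 3, 3, 5, 0)
  row 3: subtract 5×row0 = (0, 4, 3, 6, 6)
step 2: normalize row 1 (÷5) = (0, 1, 5, 4, 3)
  row 0: subtract 1×row1 = (1, 0, 2, 4, 5)
  row 2: subtract 3×row1 = (0, 0, 2, 0, 5)
  row 3: subtract 4×row1 = (0, 0, 4, 4, 1)
step 3: normalize row 2 (÷2) = (0, 0, 1, 0, 6)
  row 0: subtract 2×row2 = (1, 0, 0, 4, 0)
  row 1: subtract 5×row2 = (0, 1, 0, 4, 1)
  row 3: subtract 4×row2 = (0, 0, 0, 4, 5)
step 4: normalize row 3 (÷4) = (0, 0, 0, 1, 3)
  row 0: subtract 4×row3 = (1, 0, 0, 0, 2)
  row 1: subtract 4×row3 = (0, 1, 0, 0, 3)

pivot columns: 0, 1, 2, 3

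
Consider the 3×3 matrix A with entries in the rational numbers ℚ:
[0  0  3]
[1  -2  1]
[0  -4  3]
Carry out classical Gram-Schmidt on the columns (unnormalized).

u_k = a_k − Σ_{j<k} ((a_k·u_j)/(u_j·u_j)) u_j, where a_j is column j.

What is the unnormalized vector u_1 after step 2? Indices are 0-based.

u_1 = (0, 0, -4)

Step 1: u_0 = a_0 = (0, 1, 0).
Step 2: u_1 = a_1 − (-2)·u_0 = (0, 0, -4).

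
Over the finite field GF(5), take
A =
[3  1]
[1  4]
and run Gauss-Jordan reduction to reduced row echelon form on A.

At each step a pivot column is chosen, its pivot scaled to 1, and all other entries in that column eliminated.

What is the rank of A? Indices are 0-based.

pivot(0,0)=3: scale R0 → (1, 2)
  clear (1,0): R1 −= (1)R0 → (0, 2)
pivot(1,1)=2: scale R1 → (0, 1)
  clear (0,1): R0 −= (2)R1 → (1, 0)

rank = 2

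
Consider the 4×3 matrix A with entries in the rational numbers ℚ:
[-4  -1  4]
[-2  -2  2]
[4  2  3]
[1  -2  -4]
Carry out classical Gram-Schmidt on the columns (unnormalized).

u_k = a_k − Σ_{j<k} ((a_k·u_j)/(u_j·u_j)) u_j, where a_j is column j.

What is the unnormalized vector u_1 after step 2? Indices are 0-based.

Step 1: u_0 = a_0 = (-4, -2, 4, 1).
Step 2: u_1 = a_1 − (14/37)·u_0 = (19/37, -46/37, 18/37, -88/37).

u_1 = (19/37, -46/37, 18/37, -88/37)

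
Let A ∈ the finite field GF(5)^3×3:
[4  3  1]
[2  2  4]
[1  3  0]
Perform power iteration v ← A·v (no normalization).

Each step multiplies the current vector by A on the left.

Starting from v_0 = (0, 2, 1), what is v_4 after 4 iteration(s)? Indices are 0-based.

v_4 = (4, 1, 4)

v_0 = (0, 2, 1).
v_1 = A·v_0 = (2, 3, 1).
v_2 = A·v_1 = (3, 4, 1).
v_3 = A·v_2 = (0, 3, 0).
v_4 = A·v_3 = (4, 1, 4).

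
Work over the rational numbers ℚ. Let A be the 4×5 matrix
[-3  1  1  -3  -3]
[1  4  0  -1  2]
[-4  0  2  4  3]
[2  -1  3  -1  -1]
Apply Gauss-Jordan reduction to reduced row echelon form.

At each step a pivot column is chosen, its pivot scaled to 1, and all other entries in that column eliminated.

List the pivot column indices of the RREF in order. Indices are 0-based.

pivot columns: 0, 1, 2, 3

step 1: normalize row 0 (÷-3) = (1, -1/3, -1/3, 1, 1)
  row 1: subtract 1×row0 = (0, 13/3, 1/3, -2, 1)
  row 2: subtract -4×row0 = (0, -4/3, 2/3, 8, 7)
  row 3: subtract 2×row0 = (0, -1/3, 11/3, -3, -3)
step 2: normalize row 1 (÷13/3) = (0, 1, 1/13, -6/13, 3/13)
  row 0: subtract -1/3×row1 = (1, 0, -4/13, 11/13, 14/13)
  row 2: subtract -4/3×row1 = (0, 0, 10/13, 96/13, 95/13)
  row 3: subtract -1/3×row1 = (0, 0, 48/13, -41/13, -38/13)
step 3: normalize row 2 (÷10/13) = (0, 0, 1, 48/5, 19/2)
  row 0: subtract -4/13×row2 = (1, 0, 0, 19/5, 4)
  row 1: subtract 1/13×row2 = (0, 1, 0, -6/5, -1/2)
  row 3: subtract 48/13×row2 = (0, 0, 0, -193/5, -38)
step 4: normalize row 3 (÷-193/5) = (0, 0, 0, 1, 190/193)
  row 0: subtract 19/5×row3 = (1, 0, 0, 0, 50/193)
  row 1: subtract -6/5×row3 = (0, 1, 0, 0, 263/386)
  row 2: subtract 48/5×row3 = (0, 0, 1, 0, 19/386)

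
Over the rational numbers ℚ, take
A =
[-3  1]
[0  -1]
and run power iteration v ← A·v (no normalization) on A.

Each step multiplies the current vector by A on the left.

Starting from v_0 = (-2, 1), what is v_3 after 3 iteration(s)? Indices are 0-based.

v_3 = (67, -1)

v_0 = (-2, 1).
v_1 = A·v_0 = (7, -1).
v_2 = A·v_1 = (-22, 1).
v_3 = A·v_2 = (67, -1).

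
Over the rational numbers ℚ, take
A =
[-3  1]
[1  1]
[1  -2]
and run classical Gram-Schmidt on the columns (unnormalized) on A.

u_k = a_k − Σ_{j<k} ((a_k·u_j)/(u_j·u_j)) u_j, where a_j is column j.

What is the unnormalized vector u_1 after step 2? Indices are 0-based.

Step 1: u_0 = a_0 = (-3, 1, 1).
Step 2: u_1 = a_1 − (-4/11)·u_0 = (-1/11, 15/11, -18/11).

u_1 = (-1/11, 15/11, -18/11)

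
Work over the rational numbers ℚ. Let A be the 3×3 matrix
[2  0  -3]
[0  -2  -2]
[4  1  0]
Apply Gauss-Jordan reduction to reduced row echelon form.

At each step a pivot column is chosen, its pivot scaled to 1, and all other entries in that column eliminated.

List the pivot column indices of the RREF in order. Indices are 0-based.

[1] R0 /= 2  ⇒  (1, 0, -3/2)
     R2 -= 4·R0  ⇒  (0, 1, 6)
[2] R1 /= -2  ⇒  (0, 1, 1)
     R2 -= 1·R1  ⇒  (0, 0, 5)
[3] R2 /= 5  ⇒  (0, 0, 1)
     R0 -= -3/2·R2  ⇒  (1, 0, 0)
     R1 -= 1·R2  ⇒  (0, 1, 0)

pivot columns: 0, 1, 2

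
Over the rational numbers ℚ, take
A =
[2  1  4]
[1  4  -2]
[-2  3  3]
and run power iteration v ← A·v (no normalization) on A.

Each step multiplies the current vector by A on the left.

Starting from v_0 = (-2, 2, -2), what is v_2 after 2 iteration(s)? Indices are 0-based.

v_0 = (-2, 2, -2).
v_1 = A·v_0 = (-10, 10, 4).
v_2 = A·v_1 = (6, 22, 62).

v_2 = (6, 22, 62)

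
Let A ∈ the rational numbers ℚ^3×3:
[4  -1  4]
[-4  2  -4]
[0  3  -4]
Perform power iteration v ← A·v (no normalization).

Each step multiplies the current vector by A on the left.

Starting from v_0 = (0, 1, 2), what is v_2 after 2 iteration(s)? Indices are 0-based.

v_0 = (0, 1, 2).
v_1 = A·v_0 = (7, -6, -5).
v_2 = A·v_1 = (14, -20, 2).

v_2 = (14, -20, 2)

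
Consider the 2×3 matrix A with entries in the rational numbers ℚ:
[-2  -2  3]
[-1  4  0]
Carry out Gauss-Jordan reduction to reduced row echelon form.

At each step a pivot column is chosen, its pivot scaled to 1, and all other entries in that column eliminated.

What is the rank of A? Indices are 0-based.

step 1: normalize row 0 (÷-2) = (1, 1, -3/2)
  row 1: subtract -1×row0 = (0, 5, -3/2)
step 2: normalize row 1 (÷5) = (0, 1, -3/10)
  row 0: subtract 1×row1 = (1, 0, -6/5)

rank = 2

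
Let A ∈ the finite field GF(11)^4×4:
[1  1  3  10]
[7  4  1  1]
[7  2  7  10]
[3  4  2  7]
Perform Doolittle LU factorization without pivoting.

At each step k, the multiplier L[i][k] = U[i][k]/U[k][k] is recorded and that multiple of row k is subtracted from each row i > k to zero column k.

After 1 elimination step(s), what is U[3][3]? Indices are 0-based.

[col 0] pivot 1
  R1 -= 7*R0 → (0, 8, 2, 8)  (L[1][0] := 7)
  R2 -= 7*R0 → (0, 6, 8, 6)  (L[2][0] := 7)
  R3 -= 3*R0 → (0, 1, 4, 10)  (L[3][0] := 3)

U[3][3] = 10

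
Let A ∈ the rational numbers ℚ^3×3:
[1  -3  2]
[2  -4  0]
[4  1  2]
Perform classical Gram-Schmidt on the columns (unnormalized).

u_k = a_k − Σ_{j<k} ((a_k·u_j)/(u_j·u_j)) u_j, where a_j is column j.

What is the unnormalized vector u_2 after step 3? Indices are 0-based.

u_2 = (720/497, -520/497, 80/497)

Step 1: u_0 = a_0 = (1, 2, 4).
Step 2: u_1 = a_1 − (-1/3)·u_0 = (-8/3, -10/3, 7/3).
Step 3: u_2 = a_2 − (10/21)·u_0 − (-2/71)·u_1 = (720/497, -520/497, 80/497).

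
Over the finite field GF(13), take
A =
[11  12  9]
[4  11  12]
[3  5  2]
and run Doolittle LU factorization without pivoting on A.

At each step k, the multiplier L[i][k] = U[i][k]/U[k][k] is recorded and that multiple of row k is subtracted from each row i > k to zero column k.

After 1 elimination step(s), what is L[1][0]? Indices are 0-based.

[col 0] pivot 11
  R1 -= 11*R0 → (0, 9, 4)  (L[1][0] := 11)
  R2 -= 5*R0 → (0, 10, 9)  (L[2][0] := 5)

L[1][0] = 11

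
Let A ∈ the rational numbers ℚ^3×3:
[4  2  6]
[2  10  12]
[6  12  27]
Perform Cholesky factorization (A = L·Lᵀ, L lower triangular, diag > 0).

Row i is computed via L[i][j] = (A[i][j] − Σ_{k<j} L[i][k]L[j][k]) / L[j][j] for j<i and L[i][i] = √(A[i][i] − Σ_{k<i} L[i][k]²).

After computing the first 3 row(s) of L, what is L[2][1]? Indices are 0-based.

L[2][1] = 3

Step 1: L[0][0] = √(4) = 2.
  L[1][0] = (2) / L[0][0] = 1.
Step 2: L[1][1] = √(9) = 3.
  L[2][0] = (6) / L[0][0] = 3.
  L[2][1] = (9) / L[1][1] = 3.
Step 3: L[2][2] = √(9) = 3.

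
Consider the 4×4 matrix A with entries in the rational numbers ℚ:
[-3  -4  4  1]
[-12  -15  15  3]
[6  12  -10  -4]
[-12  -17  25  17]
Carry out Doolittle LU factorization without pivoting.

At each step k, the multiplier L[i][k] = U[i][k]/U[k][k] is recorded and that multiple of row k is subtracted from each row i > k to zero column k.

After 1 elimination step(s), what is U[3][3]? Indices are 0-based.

U[3][3] = 13

Step 1: pivot at (0,0) is -3.
  row1 ← row1 − (4)·row0  ⇒  L[1][0]=4, U row1=(0, 1, -1, -1)
  row2 ← row2 − (-2)·row0  ⇒  L[2][0]=-2, U row2=(0, 4, -2, -2)
  row3 ← row3 − (4)·row0  ⇒  L[3][0]=4, U row3=(0, -1, 9, 13)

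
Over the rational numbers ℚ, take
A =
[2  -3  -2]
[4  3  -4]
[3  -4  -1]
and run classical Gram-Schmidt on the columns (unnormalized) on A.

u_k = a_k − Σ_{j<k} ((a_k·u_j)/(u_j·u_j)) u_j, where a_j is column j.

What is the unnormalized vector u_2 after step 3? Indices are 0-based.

Step 1: u_0 = a_0 = (2, 4, 3).
Step 2: u_1 = a_1 − (-6/29)·u_0 = (-75/29, 111/29, -98/29).
Step 3: u_2 = a_2 − (-23/29)·u_0 − (-98/475)·u_1 = (-18/19, -18/475, 324/475).

u_2 = (-18/19, -18/475, 324/475)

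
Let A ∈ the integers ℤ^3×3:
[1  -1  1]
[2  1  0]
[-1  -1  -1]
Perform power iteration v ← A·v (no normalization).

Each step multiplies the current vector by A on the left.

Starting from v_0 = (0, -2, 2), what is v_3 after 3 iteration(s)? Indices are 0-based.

v_0 = (0, -2, 2).
v_1 = A·v_0 = (4, -2, 0).
v_2 = A·v_1 = (6, 6, -2).
v_3 = A·v_2 = (-2, 18, -10).

v_3 = (-2, 18, -10)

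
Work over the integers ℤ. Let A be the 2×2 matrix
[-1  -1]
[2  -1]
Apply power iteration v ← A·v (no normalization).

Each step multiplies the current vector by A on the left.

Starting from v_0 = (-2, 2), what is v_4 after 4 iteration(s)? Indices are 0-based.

v_0 = (-2, 2).
v_1 = A·v_0 = (0, -6).
v_2 = A·v_1 = (6, 6).
v_3 = A·v_2 = (-12, 6).
v_4 = A·v_3 = (6, -30).

v_4 = (6, -30)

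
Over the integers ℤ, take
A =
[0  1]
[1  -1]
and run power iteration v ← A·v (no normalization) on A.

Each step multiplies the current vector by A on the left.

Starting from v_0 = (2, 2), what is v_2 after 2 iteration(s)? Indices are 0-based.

v_0 = (2, 2).
v_1 = A·v_0 = (2, 0).
v_2 = A·v_1 = (0, 2).

v_2 = (0, 2)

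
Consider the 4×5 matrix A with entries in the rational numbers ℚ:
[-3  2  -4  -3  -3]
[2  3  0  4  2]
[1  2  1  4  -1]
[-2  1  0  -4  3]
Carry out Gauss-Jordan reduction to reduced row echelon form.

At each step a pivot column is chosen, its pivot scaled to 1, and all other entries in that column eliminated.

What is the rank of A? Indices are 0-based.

[1] R0 /= -3  ⇒  (1, -2/3, 4/3, 1, 1)
     R1 -= 2·R0  ⇒  (0, 13/3, -8/3, 2, 0)
     R2 -= 1·R0  ⇒  (0, 8/3, -1/3, 3, -2)
     R3 -= -2·R0  ⇒  (0, -1/3, 8/3, -2, 5)
[2] R1 /= 13/3  ⇒  (0, 1, -8/13, 6/13, 0)
     R0 -= -2/3·R1  ⇒  (1, 0, 12/13, 17/13, 1)
     R2 -= 8/3·R1  ⇒  (0, 0, 17/13, 23/13, -2)
     R3 -= -1/3·R1  ⇒  (0, 0, 32/13, -24/13, 5)
[3] R2 /= 17/13  ⇒  (0, 0, 1, 23/17, -26/17)
     R0 -= 12/13·R2  ⇒  (1, 0, 0, 1/17, 41/17)
     R1 -= -8/13·R2  ⇒  (0, 1, 0, 22/17, -16/17)
     R3 -= 32/13·R2  ⇒  (0, 0, 0, -88/17, 149/17)
[4] R3 /= -88/17  ⇒  (0, 0, 0, 1, -149/88)
     R0 -= 1/17·R3  ⇒  (1, 0, 0, 0, 221/88)
     R1 -= 22/17·R3  ⇒  (0, 1, 0, 0, 5/4)
     R2 -= 23/17·R3  ⇒  (0, 0, 1, 0, 67/88)

rank = 4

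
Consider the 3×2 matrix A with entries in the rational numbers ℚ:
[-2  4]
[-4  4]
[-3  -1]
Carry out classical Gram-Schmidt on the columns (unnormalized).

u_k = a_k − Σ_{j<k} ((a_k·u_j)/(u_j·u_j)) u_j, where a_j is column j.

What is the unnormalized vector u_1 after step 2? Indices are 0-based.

u_1 = (74/29, 32/29, -92/29)

Step 1: u_0 = a_0 = (-2, -4, -3).
Step 2: u_1 = a_1 − (-21/29)·u_0 = (74/29, 32/29, -92/29).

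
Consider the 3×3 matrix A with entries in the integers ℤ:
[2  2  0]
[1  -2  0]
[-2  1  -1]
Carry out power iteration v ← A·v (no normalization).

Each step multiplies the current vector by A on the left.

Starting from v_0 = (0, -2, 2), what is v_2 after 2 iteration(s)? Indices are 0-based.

v_2 = (0, -12, 16)

v_0 = (0, -2, 2).
v_1 = A·v_0 = (-4, 4, -4).
v_2 = A·v_1 = (0, -12, 16).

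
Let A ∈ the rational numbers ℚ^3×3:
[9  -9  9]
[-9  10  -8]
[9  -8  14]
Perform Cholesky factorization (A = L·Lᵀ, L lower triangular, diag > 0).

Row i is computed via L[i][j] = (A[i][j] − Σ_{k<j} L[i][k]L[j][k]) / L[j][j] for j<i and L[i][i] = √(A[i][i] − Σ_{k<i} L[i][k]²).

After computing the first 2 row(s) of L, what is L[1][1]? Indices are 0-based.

Step 1: L[0][0] = √(9) = 3.
  L[1][0] = (-9) / L[0][0] = -3.
Step 2: L[1][1] = √(1) = 1.

L[1][1] = 1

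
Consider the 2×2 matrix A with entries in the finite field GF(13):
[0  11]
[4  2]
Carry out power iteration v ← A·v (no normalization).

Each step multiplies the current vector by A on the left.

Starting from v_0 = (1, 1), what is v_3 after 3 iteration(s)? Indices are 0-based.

v_0 = (1, 1).
v_1 = A·v_0 = (11, 6).
v_2 = A·v_1 = (1, 4).
v_3 = A·v_2 = (5, 12).

v_3 = (5, 12)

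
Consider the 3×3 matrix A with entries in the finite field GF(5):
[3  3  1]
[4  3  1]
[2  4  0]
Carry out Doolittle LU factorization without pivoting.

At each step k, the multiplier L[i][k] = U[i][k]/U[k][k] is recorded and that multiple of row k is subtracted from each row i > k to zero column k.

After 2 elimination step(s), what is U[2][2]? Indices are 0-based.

U[2][2] = 2

k=0: U[0][0]=3
  eliminate (1,0): mult=3, new row 1: (0, 4, 3); set L[1][0]=3
  eliminate (2,0): mult=4, new row 2: (0, 2, 1); set L[2][0]=4
k=1: U[1][1]=4
  eliminate (2,1): mult=3, new row 2: (0, 0, 2); set L[2][1]=3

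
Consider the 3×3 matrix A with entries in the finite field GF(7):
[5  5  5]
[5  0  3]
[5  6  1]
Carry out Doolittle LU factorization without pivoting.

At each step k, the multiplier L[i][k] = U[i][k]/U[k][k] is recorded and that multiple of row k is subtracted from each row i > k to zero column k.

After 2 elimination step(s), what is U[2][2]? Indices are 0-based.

U[2][2] = 4

[col 0] pivot 5
  R1 -= 1*R0 → (0, 2, 5)  (L[1][0] := 1)
  R2 -= 1*R0 → (0, 1, 3)  (L[2][0] := 1)
[col 1] pivot 2
  R2 -= 4*R1 → (0, 0, 4)  (L[2][1] := 4)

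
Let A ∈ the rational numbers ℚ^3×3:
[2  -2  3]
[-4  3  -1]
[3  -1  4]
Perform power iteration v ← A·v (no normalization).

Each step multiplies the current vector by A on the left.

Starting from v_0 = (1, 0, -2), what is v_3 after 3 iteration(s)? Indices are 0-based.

v_3 = (-158, 151, -192)

v_0 = (1, 0, -2).
v_1 = A·v_0 = (-4, -2, -5).
v_2 = A·v_1 = (-19, 15, -30).
v_3 = A·v_2 = (-158, 151, -192).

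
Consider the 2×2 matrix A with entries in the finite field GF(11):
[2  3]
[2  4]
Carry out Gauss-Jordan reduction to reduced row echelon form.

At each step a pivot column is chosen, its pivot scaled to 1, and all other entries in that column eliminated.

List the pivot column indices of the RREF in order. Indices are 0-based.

pivot(0,0)=2: scale R0 → (1, 7)
  clear (1,0): R1 −= (2)R0 → (0, 1)
pivot(1,1)=1: scale R1 → (0, 1)
  clear (0,1): R0 −= (7)R1 → (1, 0)

pivot columns: 0, 1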